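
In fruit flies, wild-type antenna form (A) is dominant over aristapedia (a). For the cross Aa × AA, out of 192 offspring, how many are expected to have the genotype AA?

Punnett square for Aa × AA:
Offspring genotypes: 2 AA, 2 Aa
Total offspring: 4
Count with target: 2
Probability: 2/4 = 1/2
Expected count = 1/2 × 192 = 96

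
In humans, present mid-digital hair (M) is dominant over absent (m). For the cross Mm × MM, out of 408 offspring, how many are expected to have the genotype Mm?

Punnett square for Mm × MM:
Offspring genotypes: 2 MM, 2 Mm
Total offspring: 4
Count with target: 2
Probability: 2/4 = 1/2
Expected count = 1/2 × 408 = 204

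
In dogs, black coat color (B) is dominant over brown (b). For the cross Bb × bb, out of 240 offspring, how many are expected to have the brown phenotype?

Punnett square for Bb × bb:
Offspring genotypes: 2 Bb, 2 bb
Total offspring: 4
Count with target: 2
Probability: 2/4 = 1/2
Expected count = 1/2 × 240 = 120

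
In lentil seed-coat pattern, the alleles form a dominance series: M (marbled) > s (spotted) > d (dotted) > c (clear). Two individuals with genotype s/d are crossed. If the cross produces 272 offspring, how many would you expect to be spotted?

Cross: s/d × s/d
Allele dominance: M > s > d > c
Offspring genotypes: 1 s/s, 2 s/d, 1 d/d
Phenotype counts: 3 spotted, 1 dotted
spotted: 3 out of 4 → fraction 3/4
Expected count = 3/4 × 272 = 204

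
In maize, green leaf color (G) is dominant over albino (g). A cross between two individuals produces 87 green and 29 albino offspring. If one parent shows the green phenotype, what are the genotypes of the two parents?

Observed offspring: 87 green, 29 albino
The observed ratio simplifies to 3:1. Albino (gg) offspring appear, so each parent must contribute one g allele. The parent stated to show green carries G, so it is Gg. The other parent is then either Gg or gg: Gg × gg would give a 1:1 split, whereas Gg × Gg gives 3:1 — matching the data. So both parents are heterozygous (Gg × Gg).
Parent genotypes: Gg × Gg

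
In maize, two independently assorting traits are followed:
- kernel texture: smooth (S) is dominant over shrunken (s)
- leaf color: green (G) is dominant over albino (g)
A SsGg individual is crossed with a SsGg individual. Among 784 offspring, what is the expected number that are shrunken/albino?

Dihybrid cross SsGg × SsGg — consider each gene separately:
kernel texture: Ss × Ss → 1 SS, 2 Ss, 1 ss → 3 S_ : 1 ss (out of 4)
leaf color: Gg × Gg → 1 GG, 2 Gg, 1 gg → 3 G_ : 1 gg (out of 4)
Combine (counts out of 4 × 4 = 16): smooth/green (S_G_) = 3×3 = 9; smooth/albino (S_gg) = 3×1 = 3; shrunken/green (ssG_) = 1×3 = 3; shrunken/albino (ssgg) = 1×1 = 1
Phenotype counts (out of 16): 9 smooth/green, 3 smooth/albino, 3 shrunken/green, 1 shrunken/albino
shrunken/albino: 1 out of 16 → fraction 1/16
Expected count = 1/16 × 784 = 49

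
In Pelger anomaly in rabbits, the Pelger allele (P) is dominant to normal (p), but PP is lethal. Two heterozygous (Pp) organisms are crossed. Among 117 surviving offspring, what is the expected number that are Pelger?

Cross: Pp × Pp
Punnett square offspring (before lethality): 1 PP, 2 Pp, 1 pp
The PP genotype is lethal (embryos die); surviving offspring: 2 Pp, 1 pp
Pelger: 2 out of 3 → fraction 2/3
Expected count = 2/3 × 117 = 78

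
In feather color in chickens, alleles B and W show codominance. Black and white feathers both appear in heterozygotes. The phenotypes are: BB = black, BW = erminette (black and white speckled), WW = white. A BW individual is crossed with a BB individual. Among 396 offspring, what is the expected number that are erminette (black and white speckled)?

Punnett square for BW × BB:
Offspring genotypes: 2 BB, 2 BW
Phenotype counts: 2 black, 2 erminette (black and white speckled)
erminette (black and white speckled): 2 out of 4 → fraction 1/2
Expected count = 1/2 × 396 = 198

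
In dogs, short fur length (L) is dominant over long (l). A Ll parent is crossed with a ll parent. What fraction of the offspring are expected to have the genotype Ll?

Punnett square for Ll × ll:
Offspring genotypes: 2 Ll, 2 ll
Total offspring: 4
Count with target: 2
Probability: 2/4 = 1/2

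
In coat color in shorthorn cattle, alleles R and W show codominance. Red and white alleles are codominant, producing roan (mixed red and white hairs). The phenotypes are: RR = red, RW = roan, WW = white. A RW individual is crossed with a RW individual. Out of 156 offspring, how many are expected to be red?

Punnett square for RW × RW:
Offspring genotypes: 1 RR, 2 RW, 1 WW
Phenotype counts: 1 red, 2 roan, 1 white
red: 1 out of 4 → fraction 1/4
Expected count = 1/4 × 156 = 39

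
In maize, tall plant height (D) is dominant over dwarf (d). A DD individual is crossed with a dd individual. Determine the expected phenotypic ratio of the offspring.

Punnett square for DD × dd:
Offspring genotypes: 4 Dd
tall: 4, dwarf: 0
Ratio: all tall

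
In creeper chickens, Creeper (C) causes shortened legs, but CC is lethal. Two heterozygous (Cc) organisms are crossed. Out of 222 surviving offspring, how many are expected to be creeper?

Cross: Cc × Cc
Punnett square offspring (before lethality): 1 CC, 2 Cc, 1 cc
The CC genotype is lethal (embryos die); surviving offspring: 2 Cc, 1 cc
creeper: 2 out of 3 → fraction 2/3
Expected count = 2/3 × 222 = 148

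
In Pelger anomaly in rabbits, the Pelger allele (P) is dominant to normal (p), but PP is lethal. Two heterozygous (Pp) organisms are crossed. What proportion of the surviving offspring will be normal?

Cross: Pp × Pp
Punnett square offspring (before lethality): 1 PP, 2 Pp, 1 pp
The PP genotype is lethal (embryos die); surviving offspring: 2 Pp, 1 pp
normal: 1 out of 3
Probability: 1/3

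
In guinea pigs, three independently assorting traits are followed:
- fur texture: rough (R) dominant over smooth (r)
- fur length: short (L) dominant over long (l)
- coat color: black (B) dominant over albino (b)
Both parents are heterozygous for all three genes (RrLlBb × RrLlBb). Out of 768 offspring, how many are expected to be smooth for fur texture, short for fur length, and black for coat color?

Trihybrid cross: RrLlBb × RrLlBb
Each trait segregates independently with a 3:1 phenotypic ratio, so each gene contributes 3/4 (dominant) or 1/4 (recessive).
Target: smooth (fur texture), short (fur length), black (coat color)
Probability = product of independent per-trait probabilities
= 1/4 × 3/4 × 3/4 = 9/64
Expected count = 9/64 × 768 = 108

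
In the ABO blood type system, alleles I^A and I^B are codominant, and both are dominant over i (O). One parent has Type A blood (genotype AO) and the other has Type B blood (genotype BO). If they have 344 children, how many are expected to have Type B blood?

Cross: AO × BO
Possible offspring genotypes: 1 AB, 1 AO, 1 BO, 1 OO
Blood type counts: 1 Type AB, 1 Type A, 1 Type B, 1 Type O
Probability of Type B: 1/4
Expected count = 1/4 × 344 = 86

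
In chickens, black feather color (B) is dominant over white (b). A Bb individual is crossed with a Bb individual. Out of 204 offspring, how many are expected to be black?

Punnett square for Bb × Bb:
Offspring genotypes: 1 BB, 2 Bb, 1 bb
black: 3, white: 1
black: 3 out of 4 → fraction 3/4
Expected count = 3/4 × 204 = 153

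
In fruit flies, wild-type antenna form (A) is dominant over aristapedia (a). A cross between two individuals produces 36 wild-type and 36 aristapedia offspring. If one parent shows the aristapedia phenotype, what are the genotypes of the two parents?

Observed offspring: 36 wild-type, 36 aristapedia
The observed ratio simplifies to 1:1. One parent shows aristapedia, so its genotype must be aa. A 1:1 offspring split requires the other parent to be heterozygous (Aa).
Parent genotypes: aa × Aa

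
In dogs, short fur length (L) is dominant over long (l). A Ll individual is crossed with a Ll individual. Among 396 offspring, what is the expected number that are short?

Punnett square for Ll × Ll:
Offspring genotypes: 1 LL, 2 Ll, 1 ll
short: 3, long: 1
short: 3 out of 4 → fraction 3/4
Expected count = 3/4 × 396 = 297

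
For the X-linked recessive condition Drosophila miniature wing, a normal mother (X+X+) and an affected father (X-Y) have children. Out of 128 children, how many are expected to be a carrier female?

Cross: X+X+ × X-Y
Offspring: 2 X+X-, 2 X+Y
Probability of a carrier female: 2/4 = 1/2
Expected count = 1/2 × 128 = 64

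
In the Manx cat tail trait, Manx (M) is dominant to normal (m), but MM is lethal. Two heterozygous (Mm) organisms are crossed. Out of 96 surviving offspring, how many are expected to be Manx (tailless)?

Cross: Mm × Mm
Punnett square offspring (before lethality): 1 MM, 2 Mm, 1 mm
The MM genotype is lethal (embryos die); surviving offspring: 2 Mm, 1 mm
Manx (tailless): 2 out of 3 → fraction 2/3
Expected count = 2/3 × 96 = 64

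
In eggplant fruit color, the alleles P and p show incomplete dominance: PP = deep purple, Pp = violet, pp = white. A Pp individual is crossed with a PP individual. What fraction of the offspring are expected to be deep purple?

Punnett square for Pp × PP:
Offspring genotypes: 2 PP, 2 Pp
Phenotype counts: 2 deep purple, 2 violet
deep purple: 2 out of 4
Probability: 2/4 = 1/2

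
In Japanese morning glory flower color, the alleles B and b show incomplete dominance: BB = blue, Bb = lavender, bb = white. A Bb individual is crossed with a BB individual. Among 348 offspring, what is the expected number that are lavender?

Punnett square for Bb × BB:
Offspring genotypes: 2 BB, 2 Bb
Phenotype counts: 2 blue, 2 lavender
lavender: 2 out of 4 → fraction 1/2
Expected count = 1/2 × 348 = 174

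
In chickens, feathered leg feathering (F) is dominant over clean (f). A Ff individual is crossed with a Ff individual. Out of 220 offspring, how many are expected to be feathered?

Punnett square for Ff × Ff:
Offspring genotypes: 1 FF, 2 Ff, 1 ff
feathered: 3, clean: 1
feathered: 3 out of 4 → fraction 3/4
Expected count = 3/4 × 220 = 165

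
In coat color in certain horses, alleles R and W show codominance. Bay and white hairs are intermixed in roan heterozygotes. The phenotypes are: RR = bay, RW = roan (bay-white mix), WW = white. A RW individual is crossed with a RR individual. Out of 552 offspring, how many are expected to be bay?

Punnett square for RW × RR:
Offspring genotypes: 2 RR, 2 RW
Phenotype counts: 2 bay, 2 roan (bay-white mix)
bay: 2 out of 4 → fraction 1/2
Expected count = 1/2 × 552 = 276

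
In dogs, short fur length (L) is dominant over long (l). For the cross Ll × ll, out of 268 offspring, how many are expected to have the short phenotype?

Punnett square for Ll × ll:
Offspring genotypes: 2 Ll, 2 ll
Total offspring: 4
Count with target: 2
Probability: 2/4 = 1/2
Expected count = 1/2 × 268 = 134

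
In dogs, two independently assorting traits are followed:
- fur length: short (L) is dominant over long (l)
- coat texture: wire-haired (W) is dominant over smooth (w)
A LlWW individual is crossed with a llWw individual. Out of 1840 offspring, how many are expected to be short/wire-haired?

Dihybrid cross LlWW × llWw — consider each gene separately:
fur length: Ll × ll → 2 Ll, 2 ll → 2 L_ : 2 ll (out of 4)
coat texture: WW × Ww → 2 WW, 2 Ww → 4 W_ (out of 4)
Combine (counts out of 4 × 4 = 16): short/wire-haired (L_W_) = 2×4 = 8; long/wire-haired (llW_) = 2×4 = 8
Phenotype counts (out of 16): 8 short/wire-haired, 8 long/wire-haired
short/wire-haired: 8 out of 16 → fraction 1/2
Expected count = 1/2 × 1840 = 920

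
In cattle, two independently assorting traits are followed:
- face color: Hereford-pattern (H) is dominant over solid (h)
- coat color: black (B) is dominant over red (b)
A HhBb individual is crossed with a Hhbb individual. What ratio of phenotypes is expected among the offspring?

Dihybrid cross HhBb × Hhbb — consider each gene separately:
face color: Hh × Hh → 1 HH, 2 Hh, 1 hh → 3 H_ : 1 hh (out of 4)
coat color: Bb × bb → 2 Bb, 2 bb → 2 B_ : 2 bb (out of 4)
Combine (counts out of 4 × 4 = 16): Hereford-pattern/black (H_B_) = 3×2 = 6; Hereford-pattern/red (H_bb) = 3×2 = 6; solid/black (hhB_) = 1×2 = 2; solid/red (hhbb) = 1×2 = 2
Phenotype counts (out of 16): 6 Hereford-pattern/black, 6 Hereford-pattern/red, 2 solid/black, 2 solid/red
Ratio: 3 Hereford-pattern/black : 3 Hereford-pattern/red : 1 solid/black : 1 solid/red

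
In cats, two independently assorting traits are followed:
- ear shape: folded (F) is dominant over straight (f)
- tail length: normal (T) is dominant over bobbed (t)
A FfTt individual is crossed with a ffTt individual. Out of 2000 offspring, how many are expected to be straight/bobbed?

Dihybrid cross FfTt × ffTt — consider each gene separately:
ear shape: Ff × ff → 2 Ff, 2 ff → 2 F_ : 2 ff (out of 4)
tail length: Tt × Tt → 1 TT, 2 Tt, 1 tt → 3 T_ : 1 tt (out of 4)
Combine (counts out of 4 × 4 = 16): folded/normal (F_T_) = 2×3 = 6; folded/bobbed (F_tt) = 2×1 = 2; straight/normal (ffT_) = 2×3 = 6; straight/bobbed (fftt) = 2×1 = 2
Phenotype counts (out of 16): 6 folded/normal, 2 folded/bobbed, 6 straight/normal, 2 straight/bobbed
straight/bobbed: 2 out of 16 → fraction 1/8
Expected count = 1/8 × 2000 = 250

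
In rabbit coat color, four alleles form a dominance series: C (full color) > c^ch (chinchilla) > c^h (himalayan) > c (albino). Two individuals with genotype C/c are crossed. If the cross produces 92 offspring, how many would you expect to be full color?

Cross: C/c × C/c
Allele dominance: C > c^ch > c^h > c
Offspring genotypes: 1 C/C, 2 C/c, 1 c/c
Phenotype counts: 3 full color, 1 albino
full color: 3 out of 4 → fraction 3/4
Expected count = 3/4 × 92 = 69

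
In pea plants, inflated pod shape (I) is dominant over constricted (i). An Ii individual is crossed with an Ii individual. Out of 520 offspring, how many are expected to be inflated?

Punnett square for Ii × Ii:
Offspring genotypes: 1 II, 2 Ii, 1 ii
inflated: 3, constricted: 1
inflated: 3 out of 4 → fraction 3/4
Expected count = 3/4 × 520 = 390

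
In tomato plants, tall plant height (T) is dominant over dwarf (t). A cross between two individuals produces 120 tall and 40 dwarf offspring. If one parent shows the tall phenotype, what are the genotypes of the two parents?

Observed offspring: 120 tall, 40 dwarf
The observed ratio simplifies to 3:1. Dwarf (tt) offspring appear, so each parent must contribute one t allele. The parent stated to show tall carries T, so it is Tt. The other parent is then either Tt or tt: Tt × tt would give a 1:1 split, whereas Tt × Tt gives 3:1 — matching the data. So both parents are heterozygous (Tt × Tt).
Parent genotypes: Tt × Tt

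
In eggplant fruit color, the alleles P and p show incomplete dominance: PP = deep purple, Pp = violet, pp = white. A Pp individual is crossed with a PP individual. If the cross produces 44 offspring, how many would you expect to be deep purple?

Punnett square for Pp × PP:
Offspring genotypes: 2 PP, 2 Pp
Phenotype counts: 2 deep purple, 2 violet
deep purple: 2 out of 4 → fraction 1/2
Expected count = 1/2 × 44 = 22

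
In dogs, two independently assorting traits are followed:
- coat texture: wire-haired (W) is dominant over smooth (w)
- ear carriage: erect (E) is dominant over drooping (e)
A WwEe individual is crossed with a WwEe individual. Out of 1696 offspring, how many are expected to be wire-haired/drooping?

Dihybrid cross WwEe × WwEe — consider each gene separately:
coat texture: Ww × Ww → 1 WW, 2 Ww, 1 ww → 3 W_ : 1 ww (out of 4)
ear carriage: Ee × Ee → 1 EE, 2 Ee, 1 ee → 3 E_ : 1 ee (out of 4)
Combine (counts out of 4 × 4 = 16): wire-haired/erect (W_E_) = 3×3 = 9; wire-haired/drooping (W_ee) = 3×1 = 3; smooth/erect (wwE_) = 1×3 = 3; smooth/drooping (wwee) = 1×1 = 1
Phenotype counts (out of 16): 9 wire-haired/erect, 3 wire-haired/drooping, 3 smooth/erect, 1 smooth/drooping
wire-haired/drooping: 3 out of 16 → fraction 3/16
Expected count = 3/16 × 1696 = 318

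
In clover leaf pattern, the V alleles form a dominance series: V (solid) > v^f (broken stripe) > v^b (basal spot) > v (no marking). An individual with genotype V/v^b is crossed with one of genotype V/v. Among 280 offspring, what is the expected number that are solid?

Cross: V/v^b × V/v
Allele dominance: V > v^f > v^b > v
Offspring genotypes: 1 V/V, 1 V/v, 1 V/v^b, 1 v^b/v
Phenotype counts: 3 solid, 1 basal spot
solid: 3 out of 4 → fraction 3/4
Expected count = 3/4 × 280 = 210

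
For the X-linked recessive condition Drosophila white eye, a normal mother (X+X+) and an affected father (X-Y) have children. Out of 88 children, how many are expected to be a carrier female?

Cross: X+X+ × X-Y
Offspring: 2 X+X-, 2 X+Y
Probability of a carrier female: 2/4 = 1/2
Expected count = 1/2 × 88 = 44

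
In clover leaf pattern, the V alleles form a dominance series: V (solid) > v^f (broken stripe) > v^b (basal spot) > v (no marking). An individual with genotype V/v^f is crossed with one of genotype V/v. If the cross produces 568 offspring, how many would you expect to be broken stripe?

Cross: V/v^f × V/v
Allele dominance: V > v^f > v^b > v
Offspring genotypes: 1 V/V, 1 V/v, 1 V/v^f, 1 v^f/v
Phenotype counts: 3 solid, 1 broken stripe
broken stripe: 1 out of 4 → fraction 1/4
Expected count = 1/4 × 568 = 142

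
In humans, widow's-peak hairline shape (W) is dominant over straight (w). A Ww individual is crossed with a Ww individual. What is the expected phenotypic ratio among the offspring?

Punnett square for Ww × Ww:
Offspring genotypes: 1 WW, 2 Ww, 1 ww
widow's-peak: 3, straight: 1
Ratio: 3:1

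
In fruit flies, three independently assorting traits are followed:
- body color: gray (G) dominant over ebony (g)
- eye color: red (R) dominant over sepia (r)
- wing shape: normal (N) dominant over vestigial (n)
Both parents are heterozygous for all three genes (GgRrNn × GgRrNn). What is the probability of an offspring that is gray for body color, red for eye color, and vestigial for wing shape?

Trihybrid cross: GgRrNn × GgRrNn
Each trait segregates independently with a 3:1 phenotypic ratio, so each gene contributes 3/4 (dominant) or 1/4 (recessive).
Target: gray (body color), red (eye color), vestigial (wing shape)
Probability = product of independent per-trait probabilities
= 3/4 × 3/4 × 1/4 = 9/64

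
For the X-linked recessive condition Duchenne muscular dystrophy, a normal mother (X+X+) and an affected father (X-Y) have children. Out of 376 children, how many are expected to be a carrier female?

Cross: X+X+ × X-Y
Offspring: 2 X+X-, 2 X+Y
Probability of a carrier female: 2/4 = 1/2
Expected count = 1/2 × 376 = 188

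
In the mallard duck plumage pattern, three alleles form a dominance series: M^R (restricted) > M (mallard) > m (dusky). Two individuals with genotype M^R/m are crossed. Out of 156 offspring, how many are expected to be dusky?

Cross: M^R/m × M^R/m
Allele dominance: M^R > M > m
Offspring genotypes: 1 M^R/M^R, 2 M^R/m, 1 m/m
Phenotype counts: 3 restricted, 1 dusky
dusky: 1 out of 4 → fraction 1/4
Expected count = 1/4 × 156 = 39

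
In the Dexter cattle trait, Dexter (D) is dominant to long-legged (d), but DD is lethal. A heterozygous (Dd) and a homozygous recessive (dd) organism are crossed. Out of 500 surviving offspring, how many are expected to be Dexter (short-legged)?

Cross: Dd × dd
Punnett square offspring (before lethality): 2 Dd, 2 dd
No DD offspring are produced in this cross.
Dexter (short-legged): 2 out of 4 → fraction 1/2
Expected count = 1/2 × 500 = 250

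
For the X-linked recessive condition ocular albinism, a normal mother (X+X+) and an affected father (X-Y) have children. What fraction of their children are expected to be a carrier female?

Cross: X+X+ × X-Y
Offspring: 2 X+X-, 2 X+Y
Probability of a carrier female: 2/4 = 1/2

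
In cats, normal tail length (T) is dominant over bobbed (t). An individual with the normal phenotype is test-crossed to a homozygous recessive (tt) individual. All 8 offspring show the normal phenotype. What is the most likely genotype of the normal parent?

Test cross: ? × tt
All offspring are normal.
If the unknown parent were heterozygous (Tt), about half of 8 offspring would be bobbed; none are. The unknown parent is most likely homozygous dominant (TT).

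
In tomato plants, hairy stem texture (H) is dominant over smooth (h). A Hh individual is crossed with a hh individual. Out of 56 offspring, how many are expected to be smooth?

Punnett square for Hh × hh:
Offspring genotypes: 2 Hh, 2 hh
hairy: 2, smooth: 2
smooth: 2 out of 4 → fraction 1/2
Expected count = 1/2 × 56 = 28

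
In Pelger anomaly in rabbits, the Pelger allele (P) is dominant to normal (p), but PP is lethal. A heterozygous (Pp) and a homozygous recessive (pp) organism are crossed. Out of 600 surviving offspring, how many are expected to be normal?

Cross: Pp × pp
Punnett square offspring (before lethality): 2 Pp, 2 pp
No PP offspring are produced in this cross.
normal: 2 out of 4 → fraction 1/2
Expected count = 1/2 × 600 = 300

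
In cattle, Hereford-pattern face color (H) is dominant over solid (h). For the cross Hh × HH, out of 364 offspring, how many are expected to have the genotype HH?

Punnett square for Hh × HH:
Offspring genotypes: 2 HH, 2 Hh
Total offspring: 4
Count with target: 2
Probability: 2/4 = 1/2
Expected count = 1/2 × 364 = 182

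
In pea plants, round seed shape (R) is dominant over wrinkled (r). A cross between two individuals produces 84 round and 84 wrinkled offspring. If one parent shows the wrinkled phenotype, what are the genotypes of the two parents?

Observed offspring: 84 round, 84 wrinkled
The observed ratio simplifies to 1:1. One parent shows wrinkled, so its genotype must be rr. A 1:1 offspring split requires the other parent to be heterozygous (Rr).
Parent genotypes: rr × Rr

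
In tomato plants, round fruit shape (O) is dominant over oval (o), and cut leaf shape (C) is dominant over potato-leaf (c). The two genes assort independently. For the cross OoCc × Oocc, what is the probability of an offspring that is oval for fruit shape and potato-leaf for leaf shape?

Dihybrid cross OoCc × Oocc — consider each gene separately:
fruit shape: Oo × Oo → 1 OO, 2 Oo, 1 oo → 3 O_ : 1 oo (out of 4)
leaf shape: Cc × cc → 2 Cc, 2 cc → 2 C_ : 2 cc (out of 4)
Looking for: oval (oo) and potato-leaf (cc)
P(oval) = 1/4, P(potato-leaf) = 2/4
P(both) = 1/4 × 2/4 = 2/16 = 1/8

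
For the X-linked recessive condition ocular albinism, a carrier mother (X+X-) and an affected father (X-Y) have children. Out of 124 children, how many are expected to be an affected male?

Cross: X+X- × X-Y
Offspring: 1 X+X-, 1 X+Y, 1 X-X-, 1 X-Y
Probability of an affected male: 1/4
Expected count = 1/4 × 124 = 31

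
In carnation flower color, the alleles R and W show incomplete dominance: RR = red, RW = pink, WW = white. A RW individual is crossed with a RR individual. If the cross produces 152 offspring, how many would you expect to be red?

Punnett square for RW × RR:
Offspring genotypes: 2 RR, 2 RW
Phenotype counts: 2 red, 2 pink
red: 2 out of 4 → fraction 1/2
Expected count = 1/2 × 152 = 76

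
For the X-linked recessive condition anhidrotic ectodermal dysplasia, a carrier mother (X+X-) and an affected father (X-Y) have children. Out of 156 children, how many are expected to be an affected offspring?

Cross: X+X- × X-Y
Offspring: 1 X+X-, 1 X+Y, 1 X-X-, 1 X-Y
Probability of an affected offspring: 2/4 = 1/2
Expected count = 1/2 × 156 = 78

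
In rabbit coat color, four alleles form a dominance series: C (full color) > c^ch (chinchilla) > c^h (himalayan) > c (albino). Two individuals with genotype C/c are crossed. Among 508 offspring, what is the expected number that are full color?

Cross: C/c × C/c
Allele dominance: C > c^ch > c^h > c
Offspring genotypes: 1 C/C, 2 C/c, 1 c/c
Phenotype counts: 3 full color, 1 albino
full color: 3 out of 4 → fraction 3/4
Expected count = 3/4 × 508 = 381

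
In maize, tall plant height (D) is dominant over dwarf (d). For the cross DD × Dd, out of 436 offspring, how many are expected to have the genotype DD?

Punnett square for DD × Dd:
Offspring genotypes: 2 DD, 2 Dd
Total offspring: 4
Count with target: 2
Probability: 2/4 = 1/2
Expected count = 1/2 × 436 = 218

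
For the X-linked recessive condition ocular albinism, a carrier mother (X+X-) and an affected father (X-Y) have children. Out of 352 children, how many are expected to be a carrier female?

Cross: X+X- × X-Y
Offspring: 1 X+X-, 1 X+Y, 1 X-X-, 1 X-Y
Probability of a carrier female: 1/4
Expected count = 1/4 × 352 = 88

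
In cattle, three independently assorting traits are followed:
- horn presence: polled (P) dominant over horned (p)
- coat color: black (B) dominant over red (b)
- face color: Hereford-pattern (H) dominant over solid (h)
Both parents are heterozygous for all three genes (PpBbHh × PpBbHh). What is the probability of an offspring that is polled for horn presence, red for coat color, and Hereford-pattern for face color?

Trihybrid cross: PpBbHh × PpBbHh
Each trait segregates independently with a 3:1 phenotypic ratio, so each gene contributes 3/4 (dominant) or 1/4 (recessive).
Target: polled (horn presence), red (coat color), Hereford-pattern (face color)
Probability = product of independent per-trait probabilities
= 3/4 × 1/4 × 3/4 = 9/64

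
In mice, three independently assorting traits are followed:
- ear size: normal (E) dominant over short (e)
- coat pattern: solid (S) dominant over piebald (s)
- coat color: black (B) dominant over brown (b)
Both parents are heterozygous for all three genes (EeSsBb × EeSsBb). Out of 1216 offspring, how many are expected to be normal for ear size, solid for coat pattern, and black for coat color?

Trihybrid cross: EeSsBb × EeSsBb
Each trait segregates independently with a 3:1 phenotypic ratio, so each gene contributes 3/4 (dominant) or 1/4 (recessive).
Target: normal (ear size), solid (coat pattern), black (coat color)
Probability = product of independent per-trait probabilities
= 3/4 × 3/4 × 3/4 = 27/64
Expected count = 27/64 × 1216 = 513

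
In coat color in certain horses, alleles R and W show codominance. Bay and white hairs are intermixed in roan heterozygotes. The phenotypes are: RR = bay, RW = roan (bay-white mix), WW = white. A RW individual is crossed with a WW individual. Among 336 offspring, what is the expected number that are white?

Punnett square for RW × WW:
Offspring genotypes: 2 RW, 2 WW
Phenotype counts: 2 roan (bay-white mix), 2 white
white: 2 out of 4 → fraction 1/2
Expected count = 1/2 × 336 = 168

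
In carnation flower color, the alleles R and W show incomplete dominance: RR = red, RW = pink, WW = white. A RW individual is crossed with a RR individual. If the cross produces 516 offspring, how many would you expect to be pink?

Punnett square for RW × RR:
Offspring genotypes: 2 RR, 2 RW
Phenotype counts: 2 red, 2 pink
pink: 2 out of 4 → fraction 1/2
Expected count = 1/2 × 516 = 258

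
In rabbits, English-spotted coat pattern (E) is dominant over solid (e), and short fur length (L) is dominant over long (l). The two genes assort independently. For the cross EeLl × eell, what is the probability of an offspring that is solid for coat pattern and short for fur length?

Dihybrid cross EeLl × eell — consider each gene separately:
coat pattern: Ee × ee → 2 Ee, 2 ee → 2 E_ : 2 ee (out of 4)
fur length: Ll × ll → 2 Ll, 2 ll → 2 L_ : 2 ll (out of 4)
Looking for: solid (ee) and short (L_)
P(solid) = 2/4, P(short) = 2/4
P(both) = 2/4 × 2/4 = 4/16 = 1/4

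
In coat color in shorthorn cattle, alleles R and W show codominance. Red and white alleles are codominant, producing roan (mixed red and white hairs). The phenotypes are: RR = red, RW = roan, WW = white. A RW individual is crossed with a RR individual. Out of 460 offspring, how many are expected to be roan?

Punnett square for RW × RR:
Offspring genotypes: 2 RR, 2 RW
Phenotype counts: 2 red, 2 roan
roan: 2 out of 4 → fraction 1/2
Expected count = 1/2 × 460 = 230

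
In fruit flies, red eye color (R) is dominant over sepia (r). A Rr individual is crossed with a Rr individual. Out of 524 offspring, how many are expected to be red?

Punnett square for Rr × Rr:
Offspring genotypes: 1 RR, 2 Rr, 1 rr
red: 3, sepia: 1
red: 3 out of 4 → fraction 3/4
Expected count = 3/4 × 524 = 393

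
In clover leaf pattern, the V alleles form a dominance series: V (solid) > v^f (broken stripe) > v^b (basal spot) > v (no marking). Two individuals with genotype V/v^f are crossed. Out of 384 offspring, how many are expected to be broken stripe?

Cross: V/v^f × V/v^f
Allele dominance: V > v^f > v^b > v
Offspring genotypes: 1 V/V, 2 V/v^f, 1 v^f/v^f
Phenotype counts: 3 solid, 1 broken stripe
broken stripe: 1 out of 4 → fraction 1/4
Expected count = 1/4 × 384 = 96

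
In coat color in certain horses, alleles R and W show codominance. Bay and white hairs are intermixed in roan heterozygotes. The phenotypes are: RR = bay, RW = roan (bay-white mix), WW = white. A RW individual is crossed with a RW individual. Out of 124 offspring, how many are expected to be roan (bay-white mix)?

Punnett square for RW × RW:
Offspring genotypes: 1 RR, 2 RW, 1 WW
Phenotype counts: 1 bay, 2 roan (bay-white mix), 1 white
roan (bay-white mix): 2 out of 4 → fraction 1/2
Expected count = 1/2 × 124 = 62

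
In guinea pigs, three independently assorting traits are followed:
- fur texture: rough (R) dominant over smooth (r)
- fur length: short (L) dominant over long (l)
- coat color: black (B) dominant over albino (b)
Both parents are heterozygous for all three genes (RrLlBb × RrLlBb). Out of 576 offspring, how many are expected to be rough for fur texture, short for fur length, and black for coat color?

Trihybrid cross: RrLlBb × RrLlBb
Each trait segregates independently with a 3:1 phenotypic ratio, so each gene contributes 3/4 (dominant) or 1/4 (recessive).
Target: rough (fur texture), short (fur length), black (coat color)
Probability = product of independent per-trait probabilities
= 3/4 × 3/4 × 3/4 = 27/64
Expected count = 27/64 × 576 = 243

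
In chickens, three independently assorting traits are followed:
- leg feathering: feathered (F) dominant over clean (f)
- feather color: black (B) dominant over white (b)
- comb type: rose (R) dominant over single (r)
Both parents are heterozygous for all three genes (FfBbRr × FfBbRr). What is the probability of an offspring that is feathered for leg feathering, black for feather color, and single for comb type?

Trihybrid cross: FfBbRr × FfBbRr
Each trait segregates independently with a 3:1 phenotypic ratio, so each gene contributes 3/4 (dominant) or 1/4 (recessive).
Target: feathered (leg feathering), black (feather color), single (comb type)
Probability = product of independent per-trait probabilities
= 3/4 × 3/4 × 1/4 = 9/64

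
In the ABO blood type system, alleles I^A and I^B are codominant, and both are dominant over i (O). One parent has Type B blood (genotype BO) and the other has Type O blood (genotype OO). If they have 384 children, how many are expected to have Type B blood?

Cross: BO × OO
Possible offspring genotypes: 2 BO, 2 OO
Blood type counts: 2 Type B, 2 Type O
Probability of Type B: 2/4 = 1/2
Expected count = 1/2 × 384 = 192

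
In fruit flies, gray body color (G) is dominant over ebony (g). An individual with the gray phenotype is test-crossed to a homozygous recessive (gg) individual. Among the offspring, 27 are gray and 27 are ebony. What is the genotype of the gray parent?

Test cross: ? × gg
Offspring: 27 gray, 27 ebony — approximately 1:1.
A 1:1 ratio in a test cross indicates the unknown parent is heterozygous (Gg).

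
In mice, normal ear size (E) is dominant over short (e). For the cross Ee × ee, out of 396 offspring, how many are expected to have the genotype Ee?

Punnett square for Ee × ee:
Offspring genotypes: 2 Ee, 2 ee
Total offspring: 4
Count with target: 2
Probability: 2/4 = 1/2
Expected count = 1/2 × 396 = 198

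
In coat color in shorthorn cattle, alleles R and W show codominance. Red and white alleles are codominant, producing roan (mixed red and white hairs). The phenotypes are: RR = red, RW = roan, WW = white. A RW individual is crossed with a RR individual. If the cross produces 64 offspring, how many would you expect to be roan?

Punnett square for RW × RR:
Offspring genotypes: 2 RR, 2 RW
Phenotype counts: 2 red, 2 roan
roan: 2 out of 4 → fraction 1/2
Expected count = 1/2 × 64 = 32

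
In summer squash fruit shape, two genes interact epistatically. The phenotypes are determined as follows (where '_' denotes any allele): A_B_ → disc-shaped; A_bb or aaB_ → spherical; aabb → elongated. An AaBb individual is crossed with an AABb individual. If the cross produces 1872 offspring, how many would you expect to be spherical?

Cross: AaBb × AABb — consider each gene separately:
A gene: Aa × AA → 2 AA, 2 Aa → 4 A_ (out of 4)
B gene: Bb × Bb → 1 BB, 2 Bb, 1 bb → 3 B_ : 1 bb (out of 4)
Genotype classes (out of 4 × 4 = 16): A_B_ = 4×3 = 12; A_bb = 4×1 = 4
Apply the phenotype rules: A_B_ (12) → disc-shaped; A_bb (4) → spherical
Phenotype counts (out of 16): 12 disc-shaped, 4 spherical
spherical: 4 out of 16 → fraction 1/4
Expected count = 1/4 × 1872 = 468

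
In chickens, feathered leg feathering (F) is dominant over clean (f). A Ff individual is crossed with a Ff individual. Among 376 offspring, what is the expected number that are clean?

Punnett square for Ff × Ff:
Offspring genotypes: 1 FF, 2 Ff, 1 ff
feathered: 3, clean: 1
clean: 1 out of 4 → fraction 1/4
Expected count = 1/4 × 376 = 94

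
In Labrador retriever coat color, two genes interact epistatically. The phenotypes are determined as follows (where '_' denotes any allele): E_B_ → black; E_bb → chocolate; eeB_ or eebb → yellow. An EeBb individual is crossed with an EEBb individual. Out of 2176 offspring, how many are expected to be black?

Cross: EeBb × EEBb — consider each gene separately:
E gene: Ee × EE → 2 EE, 2 Ee → 4 E_ (out of 4)
B gene: Bb × Bb → 1 BB, 2 Bb, 1 bb → 3 B_ : 1 bb (out of 4)
Genotype classes (out of 4 × 4 = 16): E_B_ = 4×3 = 12; E_bb = 4×1 = 4
Apply the phenotype rules: E_B_ (12) → black; E_bb (4) → chocolate
Phenotype counts (out of 16): 12 black, 4 chocolate
black: 12 out of 16 → fraction 3/4
Expected count = 3/4 × 2176 = 1632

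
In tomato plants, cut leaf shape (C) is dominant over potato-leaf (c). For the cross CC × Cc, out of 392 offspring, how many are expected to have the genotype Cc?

Punnett square for CC × Cc:
Offspring genotypes: 2 CC, 2 Cc
Total offspring: 4
Count with target: 2
Probability: 2/4 = 1/2
Expected count = 1/2 × 392 = 196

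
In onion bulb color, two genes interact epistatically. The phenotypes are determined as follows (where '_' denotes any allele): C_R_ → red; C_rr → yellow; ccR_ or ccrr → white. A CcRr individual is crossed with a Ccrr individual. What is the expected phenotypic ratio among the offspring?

Cross: CcRr × Ccrr — consider each gene separately:
C gene: Cc × Cc → 1 CC, 2 Cc, 1 cc → 3 C_ : 1 cc (out of 4)
R gene: Rr × rr → 2 Rr, 2 rr → 2 R_ : 2 rr (out of 4)
Genotype classes (out of 4 × 4 = 16): C_R_ = 3×2 = 6; C_rr = 3×2 = 6; ccR_ = 1×2 = 2; ccrr = 1×2 = 2
Apply the phenotype rules: C_R_ (6) → red; C_rr (6) → yellow; ccR_ (2) + ccrr (2) → white
Phenotype counts (out of 16): 6 red, 6 yellow, 4 white
Ratio: 3 red : 3 yellow : 2 white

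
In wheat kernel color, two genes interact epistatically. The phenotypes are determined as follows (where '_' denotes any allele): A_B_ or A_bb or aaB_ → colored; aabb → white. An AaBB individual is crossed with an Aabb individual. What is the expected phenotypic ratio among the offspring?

Cross: AaBB × Aabb — consider each gene separately:
A gene: Aa × Aa → 1 AA, 2 Aa, 1 aa → 3 A_ : 1 aa (out of 4)
B gene: BB × bb → 4 Bb → 4 B_ (out of 4)
Genotype classes (out of 4 × 4 = 16): A_B_ = 3×4 = 12; aaB_ = 1×4 = 4
Apply the phenotype rules: A_B_ (12) + aaB_ (4) → colored
Phenotype counts (out of 16): 16 colored
Ratio: all colored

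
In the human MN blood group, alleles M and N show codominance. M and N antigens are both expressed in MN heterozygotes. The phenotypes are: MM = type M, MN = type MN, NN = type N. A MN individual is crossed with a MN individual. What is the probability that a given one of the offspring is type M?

Punnett square for MN × MN:
Offspring genotypes: 1 MM, 2 MN, 1 NN
Phenotype counts: 1 type M, 2 type MN, 1 type N
type M: 1 out of 4
Probability: 1/4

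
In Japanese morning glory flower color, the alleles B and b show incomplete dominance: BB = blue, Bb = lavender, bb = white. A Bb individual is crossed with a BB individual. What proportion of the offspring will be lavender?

Punnett square for Bb × BB:
Offspring genotypes: 2 BB, 2 Bb
Phenotype counts: 2 blue, 2 lavender
lavender: 2 out of 4
Probability: 2/4 = 1/2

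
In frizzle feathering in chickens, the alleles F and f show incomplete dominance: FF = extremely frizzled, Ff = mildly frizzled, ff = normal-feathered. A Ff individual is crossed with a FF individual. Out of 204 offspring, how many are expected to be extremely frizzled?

Punnett square for Ff × FF:
Offspring genotypes: 2 FF, 2 Ff
Phenotype counts: 2 extremely frizzled, 2 mildly frizzled
extremely frizzled: 2 out of 4 → fraction 1/2
Expected count = 1/2 × 204 = 102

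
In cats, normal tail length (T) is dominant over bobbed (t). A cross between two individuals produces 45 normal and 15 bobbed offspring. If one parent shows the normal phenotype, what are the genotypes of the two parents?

Observed offspring: 45 normal, 15 bobbed
The observed ratio simplifies to 3:1. Bobbed (tt) offspring appear, so each parent must contribute one t allele. The parent stated to show normal carries T, so it is Tt. The other parent is then either Tt or tt: Tt × tt would give a 1:1 split, whereas Tt × Tt gives 3:1 — matching the data. So both parents are heterozygous (Tt × Tt).
Parent genotypes: Tt × Tt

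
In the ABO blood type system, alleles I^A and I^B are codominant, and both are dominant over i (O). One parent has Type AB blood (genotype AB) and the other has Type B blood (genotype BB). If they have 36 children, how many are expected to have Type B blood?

Cross: AB × BB
Possible offspring genotypes: 2 AB, 2 BB
Blood type counts: 2 Type AB, 2 Type B
Probability of Type B: 2/4 = 1/2
Expected count = 1/2 × 36 = 18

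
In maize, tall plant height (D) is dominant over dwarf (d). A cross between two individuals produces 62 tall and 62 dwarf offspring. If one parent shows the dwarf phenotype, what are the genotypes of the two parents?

Observed offspring: 62 tall, 62 dwarf
The observed ratio simplifies to 1:1. One parent shows dwarf, so its genotype must be dd. A 1:1 offspring split requires the other parent to be heterozygous (Dd).
Parent genotypes: dd × Dd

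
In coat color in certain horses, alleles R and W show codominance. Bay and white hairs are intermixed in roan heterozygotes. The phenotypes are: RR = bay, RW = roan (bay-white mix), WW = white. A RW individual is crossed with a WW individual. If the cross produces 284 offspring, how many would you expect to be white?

Punnett square for RW × WW:
Offspring genotypes: 2 RW, 2 WW
Phenotype counts: 2 roan (bay-white mix), 2 white
white: 2 out of 4 → fraction 1/2
Expected count = 1/2 × 284 = 142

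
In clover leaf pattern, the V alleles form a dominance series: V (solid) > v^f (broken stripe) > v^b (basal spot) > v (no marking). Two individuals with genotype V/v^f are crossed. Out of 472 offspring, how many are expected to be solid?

Cross: V/v^f × V/v^f
Allele dominance: V > v^f > v^b > v
Offspring genotypes: 1 V/V, 2 V/v^f, 1 v^f/v^f
Phenotype counts: 3 solid, 1 broken stripe
solid: 3 out of 4 → fraction 3/4
Expected count = 3/4 × 472 = 354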